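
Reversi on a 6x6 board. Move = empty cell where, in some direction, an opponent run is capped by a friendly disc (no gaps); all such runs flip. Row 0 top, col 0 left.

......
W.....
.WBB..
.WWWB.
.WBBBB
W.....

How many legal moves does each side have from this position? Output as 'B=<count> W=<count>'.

Answer: B=4 W=11

Derivation:
-- B to move --
(0,0): no bracket -> illegal
(0,1): no bracket -> illegal
(1,1): no bracket -> illegal
(1,2): no bracket -> illegal
(2,0): flips 2 -> legal
(2,4): flips 1 -> legal
(3,0): flips 3 -> legal
(4,0): flips 2 -> legal
(5,1): no bracket -> illegal
(5,2): no bracket -> illegal
B mobility = 4
-- W to move --
(1,1): flips 1 -> legal
(1,2): flips 1 -> legal
(1,3): flips 2 -> legal
(1,4): flips 1 -> legal
(2,4): flips 2 -> legal
(2,5): no bracket -> illegal
(3,5): flips 1 -> legal
(5,1): flips 1 -> legal
(5,2): flips 1 -> legal
(5,3): flips 2 -> legal
(5,4): flips 1 -> legal
(5,5): flips 1 -> legal
W mobility = 11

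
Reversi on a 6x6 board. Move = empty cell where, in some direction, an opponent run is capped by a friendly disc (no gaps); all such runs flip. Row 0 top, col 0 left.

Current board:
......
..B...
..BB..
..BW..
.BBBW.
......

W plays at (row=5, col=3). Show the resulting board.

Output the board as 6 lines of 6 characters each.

Place W at (5,3); scan 8 dirs for brackets.
Dir NW: opp run (4,2), next='.' -> no flip
Dir N: opp run (4,3) capped by W -> flip
Dir NE: first cell 'W' (not opp) -> no flip
Dir W: first cell '.' (not opp) -> no flip
Dir E: first cell '.' (not opp) -> no flip
Dir SW: edge -> no flip
Dir S: edge -> no flip
Dir SE: edge -> no flip
All flips: (4,3)

Answer: ......
..B...
..BB..
..BW..
.BBWW.
...W..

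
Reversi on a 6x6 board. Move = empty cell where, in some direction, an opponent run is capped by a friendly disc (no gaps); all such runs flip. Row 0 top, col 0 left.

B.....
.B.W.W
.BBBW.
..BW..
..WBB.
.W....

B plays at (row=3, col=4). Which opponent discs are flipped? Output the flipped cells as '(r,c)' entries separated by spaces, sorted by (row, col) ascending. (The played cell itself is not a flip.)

Answer: (3,3)

Derivation:
Dir NW: first cell 'B' (not opp) -> no flip
Dir N: opp run (2,4), next='.' -> no flip
Dir NE: first cell '.' (not opp) -> no flip
Dir W: opp run (3,3) capped by B -> flip
Dir E: first cell '.' (not opp) -> no flip
Dir SW: first cell 'B' (not opp) -> no flip
Dir S: first cell 'B' (not opp) -> no flip
Dir SE: first cell '.' (not opp) -> no flip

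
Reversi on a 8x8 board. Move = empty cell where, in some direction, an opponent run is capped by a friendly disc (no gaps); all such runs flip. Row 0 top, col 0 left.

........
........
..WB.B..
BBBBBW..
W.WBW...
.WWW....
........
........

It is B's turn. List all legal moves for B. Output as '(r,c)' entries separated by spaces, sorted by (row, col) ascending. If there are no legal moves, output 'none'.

(1,1): flips 1 -> legal
(1,2): flips 1 -> legal
(1,3): flips 1 -> legal
(2,1): flips 1 -> legal
(2,4): no bracket -> illegal
(2,6): no bracket -> illegal
(3,6): flips 1 -> legal
(4,1): flips 1 -> legal
(4,5): flips 2 -> legal
(4,6): no bracket -> illegal
(5,0): flips 1 -> legal
(5,4): flips 1 -> legal
(5,5): flips 1 -> legal
(6,0): flips 2 -> legal
(6,1): flips 1 -> legal
(6,2): flips 2 -> legal
(6,3): flips 1 -> legal
(6,4): flips 2 -> legal

Answer: (1,1) (1,2) (1,3) (2,1) (3,6) (4,1) (4,5) (5,0) (5,4) (5,5) (6,0) (6,1) (6,2) (6,3) (6,4)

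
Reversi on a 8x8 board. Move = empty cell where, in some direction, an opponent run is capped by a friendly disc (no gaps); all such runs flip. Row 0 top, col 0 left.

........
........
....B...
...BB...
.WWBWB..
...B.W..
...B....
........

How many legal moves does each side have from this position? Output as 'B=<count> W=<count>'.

-- B to move --
(3,0): no bracket -> illegal
(3,1): flips 1 -> legal
(3,2): no bracket -> illegal
(3,5): flips 1 -> legal
(4,0): flips 2 -> legal
(4,6): no bracket -> illegal
(5,0): no bracket -> illegal
(5,1): flips 1 -> legal
(5,2): no bracket -> illegal
(5,4): flips 1 -> legal
(5,6): no bracket -> illegal
(6,4): no bracket -> illegal
(6,5): flips 1 -> legal
(6,6): flips 2 -> legal
B mobility = 7
-- W to move --
(1,3): no bracket -> illegal
(1,4): flips 2 -> legal
(1,5): flips 2 -> legal
(2,2): flips 1 -> legal
(2,3): no bracket -> illegal
(2,5): no bracket -> illegal
(3,2): no bracket -> illegal
(3,5): flips 1 -> legal
(3,6): no bracket -> illegal
(4,6): flips 1 -> legal
(5,2): no bracket -> illegal
(5,4): no bracket -> illegal
(5,6): no bracket -> illegal
(6,2): flips 1 -> legal
(6,4): flips 1 -> legal
(7,2): no bracket -> illegal
(7,3): no bracket -> illegal
(7,4): no bracket -> illegal
W mobility = 7

Answer: B=7 W=7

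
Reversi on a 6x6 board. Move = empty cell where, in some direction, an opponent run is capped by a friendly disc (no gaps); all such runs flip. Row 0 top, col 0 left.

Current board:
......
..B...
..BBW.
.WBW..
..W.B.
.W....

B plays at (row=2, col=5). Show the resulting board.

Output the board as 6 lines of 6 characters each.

Answer: ......
..B...
..BBBB
.WBW..
..W.B.
.W....

Derivation:
Place B at (2,5); scan 8 dirs for brackets.
Dir NW: first cell '.' (not opp) -> no flip
Dir N: first cell '.' (not opp) -> no flip
Dir NE: edge -> no flip
Dir W: opp run (2,4) capped by B -> flip
Dir E: edge -> no flip
Dir SW: first cell '.' (not opp) -> no flip
Dir S: first cell '.' (not opp) -> no flip
Dir SE: edge -> no flip
All flips: (2,4)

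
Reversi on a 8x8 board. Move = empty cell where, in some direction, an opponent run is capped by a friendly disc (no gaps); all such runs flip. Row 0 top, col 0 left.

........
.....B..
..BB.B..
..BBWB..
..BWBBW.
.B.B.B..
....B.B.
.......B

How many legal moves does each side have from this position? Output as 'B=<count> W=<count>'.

-- B to move --
(2,4): flips 1 -> legal
(3,6): no bracket -> illegal
(3,7): flips 1 -> legal
(4,7): flips 1 -> legal
(5,2): flips 2 -> legal
(5,4): flips 1 -> legal
(5,6): no bracket -> illegal
(5,7): flips 1 -> legal
B mobility = 6
-- W to move --
(0,4): no bracket -> illegal
(0,5): no bracket -> illegal
(0,6): no bracket -> illegal
(1,1): no bracket -> illegal
(1,2): flips 1 -> legal
(1,3): flips 2 -> legal
(1,4): no bracket -> illegal
(1,6): flips 1 -> legal
(2,1): flips 1 -> legal
(2,4): flips 1 -> legal
(2,6): no bracket -> illegal
(3,1): flips 2 -> legal
(3,6): flips 1 -> legal
(4,0): no bracket -> illegal
(4,1): flips 1 -> legal
(5,0): no bracket -> illegal
(5,2): no bracket -> illegal
(5,4): flips 1 -> legal
(5,6): flips 1 -> legal
(5,7): no bracket -> illegal
(6,0): no bracket -> illegal
(6,1): no bracket -> illegal
(6,2): no bracket -> illegal
(6,3): flips 1 -> legal
(6,5): no bracket -> illegal
(6,7): no bracket -> illegal
(7,3): flips 2 -> legal
(7,4): no bracket -> illegal
(7,5): no bracket -> illegal
(7,6): no bracket -> illegal
W mobility = 12

Answer: B=6 W=12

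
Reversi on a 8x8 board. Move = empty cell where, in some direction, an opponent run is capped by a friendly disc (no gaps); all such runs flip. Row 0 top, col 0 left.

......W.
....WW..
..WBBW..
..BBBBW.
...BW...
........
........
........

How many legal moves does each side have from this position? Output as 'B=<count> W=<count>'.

-- B to move --
(0,3): no bracket -> illegal
(0,4): flips 1 -> legal
(0,5): flips 3 -> legal
(0,7): no bracket -> illegal
(1,1): flips 1 -> legal
(1,2): flips 1 -> legal
(1,3): no bracket -> illegal
(1,6): flips 1 -> legal
(1,7): no bracket -> illegal
(2,1): flips 1 -> legal
(2,6): flips 1 -> legal
(2,7): no bracket -> illegal
(3,1): no bracket -> illegal
(3,7): flips 1 -> legal
(4,5): flips 1 -> legal
(4,6): no bracket -> illegal
(4,7): no bracket -> illegal
(5,3): flips 1 -> legal
(5,4): flips 1 -> legal
(5,5): flips 1 -> legal
B mobility = 12
-- W to move --
(1,2): no bracket -> illegal
(1,3): no bracket -> illegal
(2,1): no bracket -> illegal
(2,6): flips 1 -> legal
(3,1): flips 4 -> legal
(4,1): flips 2 -> legal
(4,2): flips 4 -> legal
(4,5): flips 1 -> legal
(4,6): no bracket -> illegal
(5,2): flips 2 -> legal
(5,3): no bracket -> illegal
(5,4): no bracket -> illegal
W mobility = 6

Answer: B=12 W=6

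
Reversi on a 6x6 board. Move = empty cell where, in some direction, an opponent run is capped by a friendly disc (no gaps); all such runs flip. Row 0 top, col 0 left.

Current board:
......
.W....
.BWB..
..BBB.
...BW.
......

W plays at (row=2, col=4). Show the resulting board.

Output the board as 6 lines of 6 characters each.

Answer: ......
.W....
.BWWW.
..BBW.
...BW.
......

Derivation:
Place W at (2,4); scan 8 dirs for brackets.
Dir NW: first cell '.' (not opp) -> no flip
Dir N: first cell '.' (not opp) -> no flip
Dir NE: first cell '.' (not opp) -> no flip
Dir W: opp run (2,3) capped by W -> flip
Dir E: first cell '.' (not opp) -> no flip
Dir SW: opp run (3,3), next='.' -> no flip
Dir S: opp run (3,4) capped by W -> flip
Dir SE: first cell '.' (not opp) -> no flip
All flips: (2,3) (3,4)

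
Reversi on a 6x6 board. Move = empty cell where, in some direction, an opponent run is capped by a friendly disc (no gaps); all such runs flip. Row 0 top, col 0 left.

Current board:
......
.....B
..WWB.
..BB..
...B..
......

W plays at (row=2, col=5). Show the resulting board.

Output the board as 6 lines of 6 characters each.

Answer: ......
.....B
..WWWW
..BB..
...B..
......

Derivation:
Place W at (2,5); scan 8 dirs for brackets.
Dir NW: first cell '.' (not opp) -> no flip
Dir N: opp run (1,5), next='.' -> no flip
Dir NE: edge -> no flip
Dir W: opp run (2,4) capped by W -> flip
Dir E: edge -> no flip
Dir SW: first cell '.' (not opp) -> no flip
Dir S: first cell '.' (not opp) -> no flip
Dir SE: edge -> no flip
All flips: (2,4)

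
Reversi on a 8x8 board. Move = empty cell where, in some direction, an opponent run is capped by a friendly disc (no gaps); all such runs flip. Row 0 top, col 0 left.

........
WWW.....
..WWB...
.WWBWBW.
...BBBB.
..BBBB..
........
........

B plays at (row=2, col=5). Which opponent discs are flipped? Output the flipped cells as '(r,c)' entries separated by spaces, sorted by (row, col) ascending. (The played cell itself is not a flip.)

Answer: (3,4)

Derivation:
Dir NW: first cell '.' (not opp) -> no flip
Dir N: first cell '.' (not opp) -> no flip
Dir NE: first cell '.' (not opp) -> no flip
Dir W: first cell 'B' (not opp) -> no flip
Dir E: first cell '.' (not opp) -> no flip
Dir SW: opp run (3,4) capped by B -> flip
Dir S: first cell 'B' (not opp) -> no flip
Dir SE: opp run (3,6), next='.' -> no flip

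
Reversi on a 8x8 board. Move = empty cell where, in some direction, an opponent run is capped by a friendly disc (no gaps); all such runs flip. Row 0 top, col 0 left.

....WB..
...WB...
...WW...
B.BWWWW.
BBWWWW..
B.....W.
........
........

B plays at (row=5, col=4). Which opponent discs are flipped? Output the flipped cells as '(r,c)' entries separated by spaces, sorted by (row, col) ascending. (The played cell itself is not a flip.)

Answer: (2,4) (3,4) (4,3) (4,4)

Derivation:
Dir NW: opp run (4,3) capped by B -> flip
Dir N: opp run (4,4) (3,4) (2,4) capped by B -> flip
Dir NE: opp run (4,5) (3,6), next='.' -> no flip
Dir W: first cell '.' (not opp) -> no flip
Dir E: first cell '.' (not opp) -> no flip
Dir SW: first cell '.' (not opp) -> no flip
Dir S: first cell '.' (not opp) -> no flip
Dir SE: first cell '.' (not opp) -> no flip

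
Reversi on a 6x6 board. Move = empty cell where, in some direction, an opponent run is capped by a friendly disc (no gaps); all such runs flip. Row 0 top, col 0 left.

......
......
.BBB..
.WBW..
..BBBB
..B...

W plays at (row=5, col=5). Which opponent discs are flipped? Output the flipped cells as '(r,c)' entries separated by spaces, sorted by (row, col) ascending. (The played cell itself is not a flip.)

Answer: (4,4)

Derivation:
Dir NW: opp run (4,4) capped by W -> flip
Dir N: opp run (4,5), next='.' -> no flip
Dir NE: edge -> no flip
Dir W: first cell '.' (not opp) -> no flip
Dir E: edge -> no flip
Dir SW: edge -> no flip
Dir S: edge -> no flip
Dir SE: edge -> no flip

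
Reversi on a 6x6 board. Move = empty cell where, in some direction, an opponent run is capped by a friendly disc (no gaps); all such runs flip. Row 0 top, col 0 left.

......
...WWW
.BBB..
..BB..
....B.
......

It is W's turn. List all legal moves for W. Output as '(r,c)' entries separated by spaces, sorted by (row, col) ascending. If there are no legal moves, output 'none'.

(1,0): no bracket -> illegal
(1,1): no bracket -> illegal
(1,2): no bracket -> illegal
(2,0): no bracket -> illegal
(2,4): no bracket -> illegal
(3,0): no bracket -> illegal
(3,1): flips 1 -> legal
(3,4): no bracket -> illegal
(3,5): no bracket -> illegal
(4,1): flips 2 -> legal
(4,2): no bracket -> illegal
(4,3): flips 2 -> legal
(4,5): no bracket -> illegal
(5,3): no bracket -> illegal
(5,4): no bracket -> illegal
(5,5): no bracket -> illegal

Answer: (3,1) (4,1) (4,3)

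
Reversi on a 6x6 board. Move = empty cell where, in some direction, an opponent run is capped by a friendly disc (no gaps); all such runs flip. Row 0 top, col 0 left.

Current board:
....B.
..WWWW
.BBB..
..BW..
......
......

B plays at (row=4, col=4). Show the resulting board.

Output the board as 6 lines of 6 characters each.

Place B at (4,4); scan 8 dirs for brackets.
Dir NW: opp run (3,3) capped by B -> flip
Dir N: first cell '.' (not opp) -> no flip
Dir NE: first cell '.' (not opp) -> no flip
Dir W: first cell '.' (not opp) -> no flip
Dir E: first cell '.' (not opp) -> no flip
Dir SW: first cell '.' (not opp) -> no flip
Dir S: first cell '.' (not opp) -> no flip
Dir SE: first cell '.' (not opp) -> no flip
All flips: (3,3)

Answer: ....B.
..WWWW
.BBB..
..BB..
....B.
......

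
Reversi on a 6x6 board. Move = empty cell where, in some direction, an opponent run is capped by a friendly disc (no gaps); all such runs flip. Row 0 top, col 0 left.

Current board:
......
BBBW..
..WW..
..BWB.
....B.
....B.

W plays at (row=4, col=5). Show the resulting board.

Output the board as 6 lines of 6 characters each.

Answer: ......
BBBW..
..WW..
..BWW.
....BW
....B.

Derivation:
Place W at (4,5); scan 8 dirs for brackets.
Dir NW: opp run (3,4) capped by W -> flip
Dir N: first cell '.' (not opp) -> no flip
Dir NE: edge -> no flip
Dir W: opp run (4,4), next='.' -> no flip
Dir E: edge -> no flip
Dir SW: opp run (5,4), next=edge -> no flip
Dir S: first cell '.' (not opp) -> no flip
Dir SE: edge -> no flip
All flips: (3,4)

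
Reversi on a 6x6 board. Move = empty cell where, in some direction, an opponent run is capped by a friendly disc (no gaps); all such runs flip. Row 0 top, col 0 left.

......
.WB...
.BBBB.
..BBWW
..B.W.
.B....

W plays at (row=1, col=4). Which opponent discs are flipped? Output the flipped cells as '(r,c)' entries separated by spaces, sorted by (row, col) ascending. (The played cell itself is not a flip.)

Answer: (2,4)

Derivation:
Dir NW: first cell '.' (not opp) -> no flip
Dir N: first cell '.' (not opp) -> no flip
Dir NE: first cell '.' (not opp) -> no flip
Dir W: first cell '.' (not opp) -> no flip
Dir E: first cell '.' (not opp) -> no flip
Dir SW: opp run (2,3) (3,2), next='.' -> no flip
Dir S: opp run (2,4) capped by W -> flip
Dir SE: first cell '.' (not opp) -> no flip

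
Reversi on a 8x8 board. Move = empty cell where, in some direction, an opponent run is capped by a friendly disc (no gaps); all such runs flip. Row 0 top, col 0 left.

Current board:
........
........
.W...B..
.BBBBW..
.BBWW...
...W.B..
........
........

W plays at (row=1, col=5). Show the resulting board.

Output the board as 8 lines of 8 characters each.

Answer: ........
.....W..
.W...W..
.BBBBW..
.BBWW...
...W.B..
........
........

Derivation:
Place W at (1,5); scan 8 dirs for brackets.
Dir NW: first cell '.' (not opp) -> no flip
Dir N: first cell '.' (not opp) -> no flip
Dir NE: first cell '.' (not opp) -> no flip
Dir W: first cell '.' (not opp) -> no flip
Dir E: first cell '.' (not opp) -> no flip
Dir SW: first cell '.' (not opp) -> no flip
Dir S: opp run (2,5) capped by W -> flip
Dir SE: first cell '.' (not opp) -> no flip
All flips: (2,5)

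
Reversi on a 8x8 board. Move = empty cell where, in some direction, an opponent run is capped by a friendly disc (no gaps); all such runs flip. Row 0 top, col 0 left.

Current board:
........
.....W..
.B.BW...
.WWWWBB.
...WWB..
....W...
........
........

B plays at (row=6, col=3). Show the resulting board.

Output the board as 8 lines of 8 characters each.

Answer: ........
.....W..
.B.BW...
.WWWWBB.
...WWB..
....B...
...B....
........

Derivation:
Place B at (6,3); scan 8 dirs for brackets.
Dir NW: first cell '.' (not opp) -> no flip
Dir N: first cell '.' (not opp) -> no flip
Dir NE: opp run (5,4) capped by B -> flip
Dir W: first cell '.' (not opp) -> no flip
Dir E: first cell '.' (not opp) -> no flip
Dir SW: first cell '.' (not opp) -> no flip
Dir S: first cell '.' (not opp) -> no flip
Dir SE: first cell '.' (not opp) -> no flip
All flips: (5,4)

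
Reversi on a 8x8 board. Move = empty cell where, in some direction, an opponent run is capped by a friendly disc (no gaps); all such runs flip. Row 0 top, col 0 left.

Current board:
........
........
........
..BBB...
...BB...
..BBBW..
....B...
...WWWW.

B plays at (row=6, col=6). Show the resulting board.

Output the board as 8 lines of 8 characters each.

Place B at (6,6); scan 8 dirs for brackets.
Dir NW: opp run (5,5) capped by B -> flip
Dir N: first cell '.' (not opp) -> no flip
Dir NE: first cell '.' (not opp) -> no flip
Dir W: first cell '.' (not opp) -> no flip
Dir E: first cell '.' (not opp) -> no flip
Dir SW: opp run (7,5), next=edge -> no flip
Dir S: opp run (7,6), next=edge -> no flip
Dir SE: first cell '.' (not opp) -> no flip
All flips: (5,5)

Answer: ........
........
........
..BBB...
...BB...
..BBBB..
....B.B.
...WWWW.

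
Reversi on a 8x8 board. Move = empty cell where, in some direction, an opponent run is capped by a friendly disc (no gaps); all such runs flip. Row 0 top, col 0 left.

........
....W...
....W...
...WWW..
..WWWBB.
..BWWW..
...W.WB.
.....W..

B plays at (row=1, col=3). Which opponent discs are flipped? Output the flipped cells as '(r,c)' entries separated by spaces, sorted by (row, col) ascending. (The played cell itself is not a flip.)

Dir NW: first cell '.' (not opp) -> no flip
Dir N: first cell '.' (not opp) -> no flip
Dir NE: first cell '.' (not opp) -> no flip
Dir W: first cell '.' (not opp) -> no flip
Dir E: opp run (1,4), next='.' -> no flip
Dir SW: first cell '.' (not opp) -> no flip
Dir S: first cell '.' (not opp) -> no flip
Dir SE: opp run (2,4) (3,5) capped by B -> flip

Answer: (2,4) (3,5)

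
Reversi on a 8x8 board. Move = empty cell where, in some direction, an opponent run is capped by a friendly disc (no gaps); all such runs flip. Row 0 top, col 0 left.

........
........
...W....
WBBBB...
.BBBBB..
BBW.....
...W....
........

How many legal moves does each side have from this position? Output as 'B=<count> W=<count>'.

Answer: B=7 W=5

Derivation:
-- B to move --
(1,2): flips 1 -> legal
(1,3): flips 1 -> legal
(1,4): flips 1 -> legal
(2,0): no bracket -> illegal
(2,1): no bracket -> illegal
(2,2): no bracket -> illegal
(2,4): no bracket -> illegal
(4,0): no bracket -> illegal
(5,3): flips 1 -> legal
(5,4): no bracket -> illegal
(6,1): flips 1 -> legal
(6,2): flips 1 -> legal
(6,4): no bracket -> illegal
(7,2): no bracket -> illegal
(7,3): no bracket -> illegal
(7,4): flips 2 -> legal
B mobility = 7
-- W to move --
(2,0): no bracket -> illegal
(2,1): no bracket -> illegal
(2,2): flips 2 -> legal
(2,4): no bracket -> illegal
(2,5): flips 2 -> legal
(3,5): flips 4 -> legal
(3,6): no bracket -> illegal
(4,0): no bracket -> illegal
(4,6): no bracket -> illegal
(5,3): flips 2 -> legal
(5,4): no bracket -> illegal
(5,5): no bracket -> illegal
(5,6): flips 2 -> legal
(6,0): no bracket -> illegal
(6,1): no bracket -> illegal
(6,2): no bracket -> illegal
W mobility = 5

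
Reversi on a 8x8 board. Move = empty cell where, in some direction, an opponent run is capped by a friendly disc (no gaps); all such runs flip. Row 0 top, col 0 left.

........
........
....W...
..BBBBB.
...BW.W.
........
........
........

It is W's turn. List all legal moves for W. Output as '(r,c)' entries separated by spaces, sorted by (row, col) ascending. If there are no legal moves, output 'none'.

Answer: (2,2) (2,6) (4,2)

Derivation:
(2,1): no bracket -> illegal
(2,2): flips 1 -> legal
(2,3): no bracket -> illegal
(2,5): no bracket -> illegal
(2,6): flips 2 -> legal
(2,7): no bracket -> illegal
(3,1): no bracket -> illegal
(3,7): no bracket -> illegal
(4,1): no bracket -> illegal
(4,2): flips 2 -> legal
(4,5): no bracket -> illegal
(4,7): no bracket -> illegal
(5,2): no bracket -> illegal
(5,3): no bracket -> illegal
(5,4): no bracket -> illegal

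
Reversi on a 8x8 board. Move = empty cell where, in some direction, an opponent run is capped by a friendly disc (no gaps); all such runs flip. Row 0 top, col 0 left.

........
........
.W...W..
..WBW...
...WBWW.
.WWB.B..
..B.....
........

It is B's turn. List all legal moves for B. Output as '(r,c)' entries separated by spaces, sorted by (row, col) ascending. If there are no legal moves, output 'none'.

Answer: (2,4) (3,1) (3,5) (3,7) (4,0) (4,2) (4,7) (5,0)

Derivation:
(1,0): no bracket -> illegal
(1,1): no bracket -> illegal
(1,2): no bracket -> illegal
(1,4): no bracket -> illegal
(1,5): no bracket -> illegal
(1,6): no bracket -> illegal
(2,0): no bracket -> illegal
(2,2): no bracket -> illegal
(2,3): no bracket -> illegal
(2,4): flips 1 -> legal
(2,6): no bracket -> illegal
(3,0): no bracket -> illegal
(3,1): flips 1 -> legal
(3,5): flips 2 -> legal
(3,6): no bracket -> illegal
(3,7): flips 1 -> legal
(4,0): flips 1 -> legal
(4,1): no bracket -> illegal
(4,2): flips 2 -> legal
(4,7): flips 2 -> legal
(5,0): flips 2 -> legal
(5,4): no bracket -> illegal
(5,6): no bracket -> illegal
(5,7): no bracket -> illegal
(6,0): no bracket -> illegal
(6,1): no bracket -> illegal
(6,3): no bracket -> illegal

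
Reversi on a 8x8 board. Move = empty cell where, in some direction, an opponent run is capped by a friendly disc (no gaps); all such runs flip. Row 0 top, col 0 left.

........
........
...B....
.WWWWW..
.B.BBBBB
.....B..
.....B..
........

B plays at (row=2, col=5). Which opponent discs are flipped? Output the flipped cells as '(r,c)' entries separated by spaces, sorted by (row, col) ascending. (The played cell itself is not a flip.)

Answer: (3,4) (3,5)

Derivation:
Dir NW: first cell '.' (not opp) -> no flip
Dir N: first cell '.' (not opp) -> no flip
Dir NE: first cell '.' (not opp) -> no flip
Dir W: first cell '.' (not opp) -> no flip
Dir E: first cell '.' (not opp) -> no flip
Dir SW: opp run (3,4) capped by B -> flip
Dir S: opp run (3,5) capped by B -> flip
Dir SE: first cell '.' (not opp) -> no flip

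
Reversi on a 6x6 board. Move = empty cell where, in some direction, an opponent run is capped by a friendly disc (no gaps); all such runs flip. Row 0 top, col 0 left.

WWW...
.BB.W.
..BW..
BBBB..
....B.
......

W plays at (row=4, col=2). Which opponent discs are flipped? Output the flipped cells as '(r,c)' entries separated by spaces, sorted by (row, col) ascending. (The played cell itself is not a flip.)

Dir NW: opp run (3,1), next='.' -> no flip
Dir N: opp run (3,2) (2,2) (1,2) capped by W -> flip
Dir NE: opp run (3,3), next='.' -> no flip
Dir W: first cell '.' (not opp) -> no flip
Dir E: first cell '.' (not opp) -> no flip
Dir SW: first cell '.' (not opp) -> no flip
Dir S: first cell '.' (not opp) -> no flip
Dir SE: first cell '.' (not opp) -> no flip

Answer: (1,2) (2,2) (3,2)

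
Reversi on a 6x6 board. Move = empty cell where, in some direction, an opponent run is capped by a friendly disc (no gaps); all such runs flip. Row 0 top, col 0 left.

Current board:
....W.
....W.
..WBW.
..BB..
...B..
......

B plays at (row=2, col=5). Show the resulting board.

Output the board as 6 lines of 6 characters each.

Answer: ....W.
....W.
..WBBB
..BB..
...B..
......

Derivation:
Place B at (2,5); scan 8 dirs for brackets.
Dir NW: opp run (1,4), next='.' -> no flip
Dir N: first cell '.' (not opp) -> no flip
Dir NE: edge -> no flip
Dir W: opp run (2,4) capped by B -> flip
Dir E: edge -> no flip
Dir SW: first cell '.' (not opp) -> no flip
Dir S: first cell '.' (not opp) -> no flip
Dir SE: edge -> no flip
All flips: (2,4)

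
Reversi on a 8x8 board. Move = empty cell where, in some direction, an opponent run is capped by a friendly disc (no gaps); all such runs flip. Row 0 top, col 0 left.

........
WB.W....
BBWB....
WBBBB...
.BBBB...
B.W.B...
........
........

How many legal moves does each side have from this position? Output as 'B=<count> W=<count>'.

Answer: B=8 W=9

Derivation:
-- B to move --
(0,0): flips 1 -> legal
(0,1): no bracket -> illegal
(0,2): no bracket -> illegal
(0,3): flips 1 -> legal
(0,4): flips 2 -> legal
(1,2): flips 1 -> legal
(1,4): no bracket -> illegal
(2,4): no bracket -> illegal
(4,0): flips 1 -> legal
(5,1): no bracket -> illegal
(5,3): no bracket -> illegal
(6,1): flips 1 -> legal
(6,2): flips 1 -> legal
(6,3): flips 1 -> legal
B mobility = 8
-- W to move --
(0,0): flips 1 -> legal
(0,1): no bracket -> illegal
(0,2): no bracket -> illegal
(1,2): flips 2 -> legal
(1,4): no bracket -> illegal
(2,4): flips 1 -> legal
(2,5): flips 2 -> legal
(3,5): flips 4 -> legal
(4,0): flips 1 -> legal
(4,5): no bracket -> illegal
(5,1): no bracket -> illegal
(5,3): flips 3 -> legal
(5,5): flips 2 -> legal
(6,0): no bracket -> illegal
(6,1): no bracket -> illegal
(6,3): no bracket -> illegal
(6,4): no bracket -> illegal
(6,5): flips 4 -> legal
W mobility = 9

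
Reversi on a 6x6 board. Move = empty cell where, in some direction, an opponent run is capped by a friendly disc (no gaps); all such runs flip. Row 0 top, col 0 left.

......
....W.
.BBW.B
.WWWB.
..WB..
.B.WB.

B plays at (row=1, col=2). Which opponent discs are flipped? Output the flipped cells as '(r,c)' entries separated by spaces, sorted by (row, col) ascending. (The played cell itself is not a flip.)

Answer: (2,3)

Derivation:
Dir NW: first cell '.' (not opp) -> no flip
Dir N: first cell '.' (not opp) -> no flip
Dir NE: first cell '.' (not opp) -> no flip
Dir W: first cell '.' (not opp) -> no flip
Dir E: first cell '.' (not opp) -> no flip
Dir SW: first cell 'B' (not opp) -> no flip
Dir S: first cell 'B' (not opp) -> no flip
Dir SE: opp run (2,3) capped by B -> flip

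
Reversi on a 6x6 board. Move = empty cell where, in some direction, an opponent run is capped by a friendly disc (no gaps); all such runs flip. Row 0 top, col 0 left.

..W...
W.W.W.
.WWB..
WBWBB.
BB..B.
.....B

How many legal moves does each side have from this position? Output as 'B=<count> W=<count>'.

-- B to move --
(0,0): no bracket -> illegal
(0,1): flips 1 -> legal
(0,3): no bracket -> illegal
(0,4): no bracket -> illegal
(0,5): flips 1 -> legal
(1,1): flips 2 -> legal
(1,3): flips 1 -> legal
(1,5): no bracket -> illegal
(2,0): flips 3 -> legal
(2,4): no bracket -> illegal
(2,5): no bracket -> illegal
(4,2): no bracket -> illegal
(4,3): no bracket -> illegal
B mobility = 5
-- W to move --
(1,3): no bracket -> illegal
(2,0): no bracket -> illegal
(2,4): flips 1 -> legal
(2,5): no bracket -> illegal
(3,5): flips 2 -> legal
(4,2): no bracket -> illegal
(4,3): no bracket -> illegal
(4,5): flips 2 -> legal
(5,0): flips 2 -> legal
(5,1): flips 2 -> legal
(5,2): flips 1 -> legal
(5,3): no bracket -> illegal
(5,4): no bracket -> illegal
W mobility = 6

Answer: B=5 W=6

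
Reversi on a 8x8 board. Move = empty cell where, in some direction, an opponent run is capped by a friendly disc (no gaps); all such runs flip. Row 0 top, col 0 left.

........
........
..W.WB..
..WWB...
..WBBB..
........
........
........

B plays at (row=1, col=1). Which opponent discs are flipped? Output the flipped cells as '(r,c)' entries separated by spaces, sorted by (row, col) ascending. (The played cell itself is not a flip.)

Dir NW: first cell '.' (not opp) -> no flip
Dir N: first cell '.' (not opp) -> no flip
Dir NE: first cell '.' (not opp) -> no flip
Dir W: first cell '.' (not opp) -> no flip
Dir E: first cell '.' (not opp) -> no flip
Dir SW: first cell '.' (not opp) -> no flip
Dir S: first cell '.' (not opp) -> no flip
Dir SE: opp run (2,2) (3,3) capped by B -> flip

Answer: (2,2) (3,3)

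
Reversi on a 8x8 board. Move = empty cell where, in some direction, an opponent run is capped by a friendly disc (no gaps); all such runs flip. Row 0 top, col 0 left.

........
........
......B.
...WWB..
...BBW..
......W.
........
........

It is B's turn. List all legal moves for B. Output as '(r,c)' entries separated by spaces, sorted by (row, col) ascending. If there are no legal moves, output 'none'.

(2,2): flips 1 -> legal
(2,3): flips 1 -> legal
(2,4): flips 1 -> legal
(2,5): flips 1 -> legal
(3,2): flips 2 -> legal
(3,6): no bracket -> illegal
(4,2): no bracket -> illegal
(4,6): flips 1 -> legal
(4,7): no bracket -> illegal
(5,4): no bracket -> illegal
(5,5): flips 1 -> legal
(5,7): no bracket -> illegal
(6,5): no bracket -> illegal
(6,6): no bracket -> illegal
(6,7): no bracket -> illegal

Answer: (2,2) (2,3) (2,4) (2,5) (3,2) (4,6) (5,5)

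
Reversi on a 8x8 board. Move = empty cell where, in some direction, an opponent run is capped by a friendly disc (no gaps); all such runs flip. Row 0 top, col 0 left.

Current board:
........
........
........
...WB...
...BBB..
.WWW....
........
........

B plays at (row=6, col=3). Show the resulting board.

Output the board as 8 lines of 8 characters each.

Answer: ........
........
........
...WB...
...BBB..
.WWB....
...B....
........

Derivation:
Place B at (6,3); scan 8 dirs for brackets.
Dir NW: opp run (5,2), next='.' -> no flip
Dir N: opp run (5,3) capped by B -> flip
Dir NE: first cell '.' (not opp) -> no flip
Dir W: first cell '.' (not opp) -> no flip
Dir E: first cell '.' (not opp) -> no flip
Dir SW: first cell '.' (not opp) -> no flip
Dir S: first cell '.' (not opp) -> no flip
Dir SE: first cell '.' (not opp) -> no flip
All flips: (5,3)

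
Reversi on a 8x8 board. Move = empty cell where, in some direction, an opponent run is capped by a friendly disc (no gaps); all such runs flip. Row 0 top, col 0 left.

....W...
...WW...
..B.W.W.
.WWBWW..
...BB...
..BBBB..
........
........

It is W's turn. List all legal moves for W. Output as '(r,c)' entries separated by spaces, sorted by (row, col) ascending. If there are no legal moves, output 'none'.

Answer: (1,2) (4,2) (6,1) (6,2) (6,4) (6,5)

Derivation:
(1,1): no bracket -> illegal
(1,2): flips 1 -> legal
(2,1): no bracket -> illegal
(2,3): no bracket -> illegal
(4,1): no bracket -> illegal
(4,2): flips 1 -> legal
(4,5): no bracket -> illegal
(4,6): no bracket -> illegal
(5,1): no bracket -> illegal
(5,6): no bracket -> illegal
(6,1): flips 2 -> legal
(6,2): flips 2 -> legal
(6,3): no bracket -> illegal
(6,4): flips 2 -> legal
(6,5): flips 2 -> legal
(6,6): no bracket -> illegal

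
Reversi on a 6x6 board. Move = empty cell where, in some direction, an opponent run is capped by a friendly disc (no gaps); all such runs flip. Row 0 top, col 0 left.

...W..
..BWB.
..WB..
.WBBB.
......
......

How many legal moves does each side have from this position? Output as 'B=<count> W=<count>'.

-- B to move --
(0,2): no bracket -> illegal
(0,4): no bracket -> illegal
(1,1): flips 1 -> legal
(2,0): no bracket -> illegal
(2,1): flips 1 -> legal
(2,4): no bracket -> illegal
(3,0): flips 1 -> legal
(4,0): no bracket -> illegal
(4,1): no bracket -> illegal
(4,2): no bracket -> illegal
B mobility = 3
-- W to move --
(0,1): no bracket -> illegal
(0,2): flips 1 -> legal
(0,4): no bracket -> illegal
(0,5): no bracket -> illegal
(1,1): flips 1 -> legal
(1,5): flips 1 -> legal
(2,1): flips 1 -> legal
(2,4): flips 1 -> legal
(2,5): flips 1 -> legal
(3,5): flips 3 -> legal
(4,1): no bracket -> illegal
(4,2): flips 1 -> legal
(4,3): flips 2 -> legal
(4,4): flips 1 -> legal
(4,5): no bracket -> illegal
W mobility = 10

Answer: B=3 W=10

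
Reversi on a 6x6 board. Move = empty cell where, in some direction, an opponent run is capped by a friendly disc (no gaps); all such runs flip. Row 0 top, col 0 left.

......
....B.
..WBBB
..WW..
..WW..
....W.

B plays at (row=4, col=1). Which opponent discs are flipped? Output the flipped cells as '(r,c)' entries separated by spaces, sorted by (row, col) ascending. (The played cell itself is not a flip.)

Dir NW: first cell '.' (not opp) -> no flip
Dir N: first cell '.' (not opp) -> no flip
Dir NE: opp run (3,2) capped by B -> flip
Dir W: first cell '.' (not opp) -> no flip
Dir E: opp run (4,2) (4,3), next='.' -> no flip
Dir SW: first cell '.' (not opp) -> no flip
Dir S: first cell '.' (not opp) -> no flip
Dir SE: first cell '.' (not opp) -> no flip

Answer: (3,2)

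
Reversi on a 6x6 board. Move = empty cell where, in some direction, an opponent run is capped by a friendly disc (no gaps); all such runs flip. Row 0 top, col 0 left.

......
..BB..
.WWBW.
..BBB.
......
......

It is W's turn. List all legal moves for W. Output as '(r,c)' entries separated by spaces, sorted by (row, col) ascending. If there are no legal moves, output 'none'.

Answer: (0,2) (0,3) (0,4) (4,2) (4,3) (4,4)

Derivation:
(0,1): no bracket -> illegal
(0,2): flips 2 -> legal
(0,3): flips 1 -> legal
(0,4): flips 1 -> legal
(1,1): no bracket -> illegal
(1,4): no bracket -> illegal
(2,5): no bracket -> illegal
(3,1): no bracket -> illegal
(3,5): no bracket -> illegal
(4,1): no bracket -> illegal
(4,2): flips 2 -> legal
(4,3): flips 1 -> legal
(4,4): flips 2 -> legal
(4,5): no bracket -> illegal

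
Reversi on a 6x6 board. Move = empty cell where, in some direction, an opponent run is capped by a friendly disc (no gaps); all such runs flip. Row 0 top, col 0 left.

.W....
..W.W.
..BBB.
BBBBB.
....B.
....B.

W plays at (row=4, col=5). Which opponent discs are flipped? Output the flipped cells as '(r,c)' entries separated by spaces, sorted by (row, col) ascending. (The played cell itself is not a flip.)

Answer: (2,3) (3,4)

Derivation:
Dir NW: opp run (3,4) (2,3) capped by W -> flip
Dir N: first cell '.' (not opp) -> no flip
Dir NE: edge -> no flip
Dir W: opp run (4,4), next='.' -> no flip
Dir E: edge -> no flip
Dir SW: opp run (5,4), next=edge -> no flip
Dir S: first cell '.' (not opp) -> no flip
Dir SE: edge -> no flip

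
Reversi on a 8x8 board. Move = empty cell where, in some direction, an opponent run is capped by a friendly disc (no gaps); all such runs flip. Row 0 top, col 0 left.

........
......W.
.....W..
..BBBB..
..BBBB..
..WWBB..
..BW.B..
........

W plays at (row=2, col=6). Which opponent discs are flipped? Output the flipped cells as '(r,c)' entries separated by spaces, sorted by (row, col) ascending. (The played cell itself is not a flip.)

Dir NW: first cell '.' (not opp) -> no flip
Dir N: first cell 'W' (not opp) -> no flip
Dir NE: first cell '.' (not opp) -> no flip
Dir W: first cell 'W' (not opp) -> no flip
Dir E: first cell '.' (not opp) -> no flip
Dir SW: opp run (3,5) (4,4) capped by W -> flip
Dir S: first cell '.' (not opp) -> no flip
Dir SE: first cell '.' (not opp) -> no flip

Answer: (3,5) (4,4)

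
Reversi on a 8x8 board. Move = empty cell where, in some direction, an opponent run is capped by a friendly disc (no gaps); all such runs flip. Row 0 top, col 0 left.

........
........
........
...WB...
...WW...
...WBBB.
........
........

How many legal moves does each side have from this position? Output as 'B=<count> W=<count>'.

-- B to move --
(2,2): flips 2 -> legal
(2,3): no bracket -> illegal
(2,4): no bracket -> illegal
(3,2): flips 2 -> legal
(3,5): no bracket -> illegal
(4,2): no bracket -> illegal
(4,5): no bracket -> illegal
(5,2): flips 2 -> legal
(6,2): no bracket -> illegal
(6,3): no bracket -> illegal
(6,4): no bracket -> illegal
B mobility = 3
-- W to move --
(2,3): no bracket -> illegal
(2,4): flips 1 -> legal
(2,5): flips 1 -> legal
(3,5): flips 1 -> legal
(4,5): no bracket -> illegal
(4,6): no bracket -> illegal
(4,7): no bracket -> illegal
(5,7): flips 3 -> legal
(6,3): no bracket -> illegal
(6,4): flips 1 -> legal
(6,5): flips 1 -> legal
(6,6): flips 1 -> legal
(6,7): no bracket -> illegal
W mobility = 7

Answer: B=3 W=7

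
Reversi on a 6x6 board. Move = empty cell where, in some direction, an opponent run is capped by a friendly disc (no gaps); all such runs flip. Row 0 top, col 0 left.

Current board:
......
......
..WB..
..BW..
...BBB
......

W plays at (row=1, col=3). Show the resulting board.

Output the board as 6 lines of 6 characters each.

Answer: ......
...W..
..WW..
..BW..
...BBB
......

Derivation:
Place W at (1,3); scan 8 dirs for brackets.
Dir NW: first cell '.' (not opp) -> no flip
Dir N: first cell '.' (not opp) -> no flip
Dir NE: first cell '.' (not opp) -> no flip
Dir W: first cell '.' (not opp) -> no flip
Dir E: first cell '.' (not opp) -> no flip
Dir SW: first cell 'W' (not opp) -> no flip
Dir S: opp run (2,3) capped by W -> flip
Dir SE: first cell '.' (not opp) -> no flip
All flips: (2,3)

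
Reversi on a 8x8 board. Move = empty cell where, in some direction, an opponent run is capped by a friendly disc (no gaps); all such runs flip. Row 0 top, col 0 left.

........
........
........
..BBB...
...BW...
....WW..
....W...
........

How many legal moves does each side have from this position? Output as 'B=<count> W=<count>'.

-- B to move --
(3,5): no bracket -> illegal
(4,5): flips 1 -> legal
(4,6): no bracket -> illegal
(5,3): no bracket -> illegal
(5,6): no bracket -> illegal
(6,3): no bracket -> illegal
(6,5): flips 1 -> legal
(6,6): flips 2 -> legal
(7,3): no bracket -> illegal
(7,4): flips 3 -> legal
(7,5): no bracket -> illegal
B mobility = 4
-- W to move --
(2,1): flips 2 -> legal
(2,2): flips 1 -> legal
(2,3): no bracket -> illegal
(2,4): flips 1 -> legal
(2,5): no bracket -> illegal
(3,1): no bracket -> illegal
(3,5): no bracket -> illegal
(4,1): no bracket -> illegal
(4,2): flips 1 -> legal
(4,5): no bracket -> illegal
(5,2): no bracket -> illegal
(5,3): no bracket -> illegal
W mobility = 4

Answer: B=4 W=4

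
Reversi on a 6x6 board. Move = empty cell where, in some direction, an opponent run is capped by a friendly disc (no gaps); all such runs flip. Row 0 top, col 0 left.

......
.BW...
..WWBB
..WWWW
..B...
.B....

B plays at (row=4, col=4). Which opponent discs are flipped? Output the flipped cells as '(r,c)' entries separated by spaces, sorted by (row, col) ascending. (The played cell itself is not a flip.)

Dir NW: opp run (3,3) (2,2) capped by B -> flip
Dir N: opp run (3,4) capped by B -> flip
Dir NE: opp run (3,5), next=edge -> no flip
Dir W: first cell '.' (not opp) -> no flip
Dir E: first cell '.' (not opp) -> no flip
Dir SW: first cell '.' (not opp) -> no flip
Dir S: first cell '.' (not opp) -> no flip
Dir SE: first cell '.' (not opp) -> no flip

Answer: (2,2) (3,3) (3,4)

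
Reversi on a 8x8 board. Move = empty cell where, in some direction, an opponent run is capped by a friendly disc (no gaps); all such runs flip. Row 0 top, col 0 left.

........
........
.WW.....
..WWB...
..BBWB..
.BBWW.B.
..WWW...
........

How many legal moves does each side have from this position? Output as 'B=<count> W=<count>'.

Answer: B=11 W=9

Derivation:
-- B to move --
(1,0): flips 2 -> legal
(1,1): no bracket -> illegal
(1,2): flips 2 -> legal
(1,3): no bracket -> illegal
(2,0): no bracket -> illegal
(2,3): flips 1 -> legal
(2,4): flips 1 -> legal
(3,0): no bracket -> illegal
(3,1): flips 2 -> legal
(3,5): no bracket -> illegal
(4,1): no bracket -> illegal
(5,5): flips 2 -> legal
(6,1): no bracket -> illegal
(6,5): flips 1 -> legal
(7,1): no bracket -> illegal
(7,2): flips 3 -> legal
(7,3): flips 3 -> legal
(7,4): flips 4 -> legal
(7,5): flips 2 -> legal
B mobility = 11
-- W to move --
(2,3): no bracket -> illegal
(2,4): flips 1 -> legal
(2,5): no bracket -> illegal
(3,1): flips 1 -> legal
(3,5): flips 1 -> legal
(3,6): flips 1 -> legal
(4,0): flips 1 -> legal
(4,1): flips 3 -> legal
(4,6): flips 1 -> legal
(4,7): no bracket -> illegal
(5,0): flips 2 -> legal
(5,5): no bracket -> illegal
(5,7): no bracket -> illegal
(6,0): flips 2 -> legal
(6,1): no bracket -> illegal
(6,5): no bracket -> illegal
(6,6): no bracket -> illegal
(6,7): no bracket -> illegal
W mobility = 9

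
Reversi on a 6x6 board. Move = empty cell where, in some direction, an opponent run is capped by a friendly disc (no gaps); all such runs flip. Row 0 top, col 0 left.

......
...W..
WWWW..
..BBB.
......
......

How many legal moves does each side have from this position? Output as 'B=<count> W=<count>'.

Answer: B=5 W=5

Derivation:
-- B to move --
(0,2): no bracket -> illegal
(0,3): flips 2 -> legal
(0,4): no bracket -> illegal
(1,0): flips 1 -> legal
(1,1): flips 1 -> legal
(1,2): flips 2 -> legal
(1,4): flips 1 -> legal
(2,4): no bracket -> illegal
(3,0): no bracket -> illegal
(3,1): no bracket -> illegal
B mobility = 5
-- W to move --
(2,4): no bracket -> illegal
(2,5): no bracket -> illegal
(3,1): no bracket -> illegal
(3,5): no bracket -> illegal
(4,1): flips 1 -> legal
(4,2): flips 1 -> legal
(4,3): flips 2 -> legal
(4,4): flips 1 -> legal
(4,5): flips 1 -> legal
W mobility = 5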